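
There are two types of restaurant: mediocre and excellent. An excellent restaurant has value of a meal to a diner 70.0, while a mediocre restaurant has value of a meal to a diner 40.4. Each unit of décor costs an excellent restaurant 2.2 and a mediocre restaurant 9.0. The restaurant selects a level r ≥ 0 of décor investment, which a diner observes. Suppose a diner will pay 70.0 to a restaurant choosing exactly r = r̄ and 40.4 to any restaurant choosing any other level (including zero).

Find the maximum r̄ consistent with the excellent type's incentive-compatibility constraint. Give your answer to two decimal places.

Choosing r̄ yields the excellent type 70.0 − 2.2·r̄; choosing zero yields 40.4.
The excellent type is indifferent at 70.0 − 2.2·r̄ = 40.4, i.e. r̄ = (70.0 − 40.4) / 2.2 ≈ 13.45.
For any r̄ above 13.45 the excellent type would rather pool at zero, so separation collapses.

13.45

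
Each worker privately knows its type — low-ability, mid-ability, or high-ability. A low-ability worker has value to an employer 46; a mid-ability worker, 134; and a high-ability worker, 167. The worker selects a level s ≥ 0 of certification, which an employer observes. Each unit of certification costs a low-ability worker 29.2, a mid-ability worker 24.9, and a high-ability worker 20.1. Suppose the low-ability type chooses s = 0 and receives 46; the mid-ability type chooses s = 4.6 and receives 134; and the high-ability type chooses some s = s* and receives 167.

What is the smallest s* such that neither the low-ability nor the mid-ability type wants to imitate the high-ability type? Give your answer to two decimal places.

5.93

Mid-ability type (on-path payoff 134 − 24.9×4.6 = 19.46) won't mimic when 19.46 ≥ 167 − 24.9·s*, i.e. s* ≥ 5.93.
Low-ability type (on-path payoff 46) won't mimic when 46 ≥ 167 − 29.2·s*, i.e. s* ≥ 4.14.
Both must hold, so s* = max(4.14, 5.93) = 5.93. The mid-ability type's constraint binds.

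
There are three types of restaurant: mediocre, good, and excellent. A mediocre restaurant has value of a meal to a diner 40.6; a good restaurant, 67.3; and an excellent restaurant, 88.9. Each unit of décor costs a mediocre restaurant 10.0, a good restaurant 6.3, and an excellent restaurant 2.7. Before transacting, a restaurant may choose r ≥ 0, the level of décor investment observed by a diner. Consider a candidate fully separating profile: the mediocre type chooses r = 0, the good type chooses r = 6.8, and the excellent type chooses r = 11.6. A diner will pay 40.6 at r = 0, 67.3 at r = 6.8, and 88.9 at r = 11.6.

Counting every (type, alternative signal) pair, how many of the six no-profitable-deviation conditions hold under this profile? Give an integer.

5

Excellent (own payoff 88.9 − 2.7×11.6 = 57.58): to r=0 gives 40.6 → no gain ✓; to r=6.8 gives 67.3 − 2.7×6.8 = 48.94 → no gain ✓.
Good (own payoff 67.3 − 6.3×6.8 = 24.46): to r=0 gives 40.6 → profitable ✗; to r=11.6 gives 88.9 − 6.3×11.6 = 15.82 → no gain ✓.
Mediocre (own payoff 40.6): to r=6.8 gives 67.3 − 10.0×6.8 = -0.7 → no gain ✓; to r=11.6 gives 88.9 − 10.0×11.6 = -27.1 → no gain ✓.
5 of the 6 constraints hold; not an equilibrium.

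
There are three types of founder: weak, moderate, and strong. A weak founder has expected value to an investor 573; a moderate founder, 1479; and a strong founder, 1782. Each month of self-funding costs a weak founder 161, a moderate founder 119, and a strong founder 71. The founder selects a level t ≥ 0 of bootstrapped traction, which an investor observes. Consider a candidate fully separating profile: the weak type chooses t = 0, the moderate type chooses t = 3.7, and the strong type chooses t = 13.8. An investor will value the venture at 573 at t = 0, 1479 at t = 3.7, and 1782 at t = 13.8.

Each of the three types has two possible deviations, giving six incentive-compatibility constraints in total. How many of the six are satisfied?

Strong (own payoff 1782 − 71×13.8 = 802.2): to t=0 gives 573 → no gain ✓; to t=3.7 gives 1479 − 71×3.7 = 1216.3 → profitable ✗.
Weak (own payoff 573): to t=3.7 gives 1479 − 161×3.7 = 883.3 → profitable ✗; to t=13.8 gives 1782 − 161×13.8 = -439.8 → no gain ✓.
Moderate (own payoff 1479 − 119×3.7 = 1038.7): to t=0 gives 573 → no gain ✓; to t=13.8 gives 1782 − 119×13.8 = 139.8 → no gain ✓.
4 of the 6 constraints hold; not an equilibrium.

4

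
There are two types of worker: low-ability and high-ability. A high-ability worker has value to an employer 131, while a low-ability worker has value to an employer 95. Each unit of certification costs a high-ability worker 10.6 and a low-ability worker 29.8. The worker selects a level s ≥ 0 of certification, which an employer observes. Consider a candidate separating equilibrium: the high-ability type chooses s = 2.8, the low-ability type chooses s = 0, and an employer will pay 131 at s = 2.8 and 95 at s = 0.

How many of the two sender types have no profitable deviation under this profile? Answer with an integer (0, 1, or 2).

2

High-ability type: signal → 131 − 10.6 × 2.8 = 101.32; deviate to 0 → 95. IC holds (101.32 ≥ 95).
Low-ability type: stay at 0 → 95; mimic → 131 − 29.8 × 2.8 = 47.56. IC holds (95 ≥ 47.56).
2 of 2 constraints hold, so this is a separating equilibrium.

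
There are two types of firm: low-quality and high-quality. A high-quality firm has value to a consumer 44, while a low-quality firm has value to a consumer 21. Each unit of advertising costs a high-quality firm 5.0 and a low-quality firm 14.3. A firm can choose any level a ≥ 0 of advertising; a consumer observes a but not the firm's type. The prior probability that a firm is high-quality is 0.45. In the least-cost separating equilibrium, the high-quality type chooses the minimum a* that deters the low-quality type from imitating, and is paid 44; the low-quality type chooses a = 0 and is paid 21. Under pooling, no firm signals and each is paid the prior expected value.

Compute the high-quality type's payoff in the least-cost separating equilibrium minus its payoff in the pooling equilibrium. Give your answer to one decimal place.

4.6

Least-cost separating signal: a* solves 21 = 44 − 14.3·a*, so a* = (44 − 21)/14.3 ≈ 1.6084.
High-quality type's separating payoff: 44 − 5.0 × a* = 44 − 5.0 × (44 − 21)/14.3 = 44 − 115/14.3 ≈ 35.958.
Pooling payoff: 0.45 × 44 + 0.55 × 21 = 31.35.
Difference: 35.958 − 31.35 = 4.608, i.e. 4.6 to one decimal place.
The high-quality type prefers to separate.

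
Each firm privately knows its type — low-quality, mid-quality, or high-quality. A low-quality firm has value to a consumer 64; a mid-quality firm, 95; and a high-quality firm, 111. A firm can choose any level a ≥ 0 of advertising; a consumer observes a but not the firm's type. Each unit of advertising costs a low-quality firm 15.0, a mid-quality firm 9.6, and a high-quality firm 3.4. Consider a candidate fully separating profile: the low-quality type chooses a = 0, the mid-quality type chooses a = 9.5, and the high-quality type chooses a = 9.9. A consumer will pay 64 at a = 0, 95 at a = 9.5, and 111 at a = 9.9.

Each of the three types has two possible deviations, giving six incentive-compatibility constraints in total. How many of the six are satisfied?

4

Mid-quality (own payoff 95 − 9.6×9.5 = 3.8): to a=0 gives 64 → profitable ✗; to a=9.9 gives 111 − 9.6×9.9 = 15.96 → profitable ✗.
Low-quality (own payoff 64): to a=9.5 gives 95 − 15.0×9.5 = -47.5 → no gain ✓; to a=9.9 gives 111 − 15.0×9.9 = -37.5 → no gain ✓.
High-quality (own payoff 111 − 3.4×9.9 = 77.34): to a=0 gives 64 → no gain ✓; to a=9.5 gives 95 − 3.4×9.5 = 62.7 → no gain ✓.
4 of the 6 constraints hold; not an equilibrium.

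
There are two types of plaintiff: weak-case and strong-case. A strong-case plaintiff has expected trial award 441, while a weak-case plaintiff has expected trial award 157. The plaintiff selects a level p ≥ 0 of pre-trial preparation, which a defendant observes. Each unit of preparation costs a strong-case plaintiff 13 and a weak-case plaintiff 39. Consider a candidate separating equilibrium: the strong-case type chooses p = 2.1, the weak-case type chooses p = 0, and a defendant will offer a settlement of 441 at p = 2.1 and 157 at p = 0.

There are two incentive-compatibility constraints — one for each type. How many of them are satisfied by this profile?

1

Weak-case type: stay at 0 → 157; mimic → 441 − 39 × 2.1 = 359.1. IC fails (157 < 359.1).
Strong-case type: signal → 441 − 13 × 2.1 = 413.7; deviate to 0 → 157. IC holds (413.7 ≥ 157).
1 of 2 constraints hold, so this profile is not an equilibrium.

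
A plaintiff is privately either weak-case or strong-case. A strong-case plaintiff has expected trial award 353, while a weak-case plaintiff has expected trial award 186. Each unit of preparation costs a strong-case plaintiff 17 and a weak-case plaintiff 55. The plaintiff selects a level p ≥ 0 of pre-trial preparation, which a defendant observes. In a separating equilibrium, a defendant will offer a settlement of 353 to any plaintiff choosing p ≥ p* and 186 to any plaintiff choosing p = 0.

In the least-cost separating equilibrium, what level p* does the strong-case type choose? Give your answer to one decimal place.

3.0

A weak-case plaintiff choosing p = 0 receives 186.
Imitating at p* instead would pay 353 at cost 55·p*, netting 353 − 55·p*.
Indifference: 186 = 353 − 55·p*, so p* = (353 − 186) / 55 ≈ 3.0.
This is the weak-case type's binding incentive-compatibility constraint; any p ≥ 3.0 sustains separation on that side.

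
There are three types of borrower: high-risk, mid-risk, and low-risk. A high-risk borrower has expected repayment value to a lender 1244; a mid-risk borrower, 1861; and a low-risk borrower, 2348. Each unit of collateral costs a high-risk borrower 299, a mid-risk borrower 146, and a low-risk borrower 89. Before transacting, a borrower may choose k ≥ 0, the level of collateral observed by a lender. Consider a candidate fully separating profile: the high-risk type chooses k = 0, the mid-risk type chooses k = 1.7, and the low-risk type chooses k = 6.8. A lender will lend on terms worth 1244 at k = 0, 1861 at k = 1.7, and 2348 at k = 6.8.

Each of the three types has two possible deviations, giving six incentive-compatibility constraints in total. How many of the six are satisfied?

Low-risk (own payoff 2348 − 89×6.8 = 1742.8): to k=0 gives 1244 → no gain ✓; to k=1.7 gives 1861 − 89×1.7 = 1709.7 → no gain ✓.
High-risk (own payoff 1244): to k=1.7 gives 1861 − 299×1.7 = 1352.7 → profitable ✗; to k=6.8 gives 2348 − 299×6.8 = 314.8 → no gain ✓.
Mid-risk (own payoff 1861 − 146×1.7 = 1612.8): to k=0 gives 1244 → no gain ✓; to k=6.8 gives 2348 − 146×6.8 = 1355.2 → no gain ✓.
5 of the 6 constraints hold; not an equilibrium.

5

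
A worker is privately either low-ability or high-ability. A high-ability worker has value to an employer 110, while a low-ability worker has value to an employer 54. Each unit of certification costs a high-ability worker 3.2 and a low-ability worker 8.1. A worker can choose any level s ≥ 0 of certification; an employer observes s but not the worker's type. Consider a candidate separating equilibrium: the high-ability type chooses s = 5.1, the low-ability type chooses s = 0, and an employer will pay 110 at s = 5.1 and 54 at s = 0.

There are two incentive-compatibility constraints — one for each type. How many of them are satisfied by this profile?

High-ability type: signal → 110 − 3.2 × 5.1 = 93.68; deviate to 0 → 54. IC holds (93.68 ≥ 54).
Low-ability type: stay at 0 → 54; mimic → 110 − 8.1 × 5.1 = 68.69. IC fails (54 < 68.69).
1 of 2 constraints hold, so this profile is not an equilibrium.

1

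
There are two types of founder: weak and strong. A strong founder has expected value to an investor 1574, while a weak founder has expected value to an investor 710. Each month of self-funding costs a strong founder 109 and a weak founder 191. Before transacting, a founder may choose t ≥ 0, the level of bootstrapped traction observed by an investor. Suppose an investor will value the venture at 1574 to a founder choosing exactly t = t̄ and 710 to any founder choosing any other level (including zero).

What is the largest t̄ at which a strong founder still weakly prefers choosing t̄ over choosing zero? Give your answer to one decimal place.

Choosing t̄ yields the strong type 1574 − 109·t̄; choosing zero yields 710.
The strong type is indifferent at 1574 − 109·t̄ = 710, i.e. t̄ = (1574 − 710) / 109 ≈ 7.9.
For any t̄ above 7.9 the strong type would rather pool at zero, so separation collapses.

7.9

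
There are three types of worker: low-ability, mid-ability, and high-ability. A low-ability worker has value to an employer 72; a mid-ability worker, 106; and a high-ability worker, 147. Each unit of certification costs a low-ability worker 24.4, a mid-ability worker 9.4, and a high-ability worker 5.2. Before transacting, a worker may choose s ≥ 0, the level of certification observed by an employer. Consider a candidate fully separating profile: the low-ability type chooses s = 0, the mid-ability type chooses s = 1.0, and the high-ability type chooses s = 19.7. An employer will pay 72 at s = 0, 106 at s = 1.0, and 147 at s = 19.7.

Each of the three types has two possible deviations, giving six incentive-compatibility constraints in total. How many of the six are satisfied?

3

High-ability (own payoff 147 − 5.2×19.7 = 44.56): to s=0 gives 72 → profitable ✗; to s=1.0 gives 106 − 5.2×1.0 = 100.8 → profitable ✗.
Mid-ability (own payoff 106 − 9.4×1.0 = 96.6): to s=0 gives 72 → no gain ✓; to s=19.7 gives 147 − 9.4×19.7 = -38.18 → no gain ✓.
Low-ability (own payoff 72): to s=1.0 gives 106 − 24.4×1.0 = 81.6 → profitable ✗; to s=19.7 gives 147 − 24.4×19.7 = -333.68 → no gain ✓.
3 of the 6 constraints hold; not an equilibrium.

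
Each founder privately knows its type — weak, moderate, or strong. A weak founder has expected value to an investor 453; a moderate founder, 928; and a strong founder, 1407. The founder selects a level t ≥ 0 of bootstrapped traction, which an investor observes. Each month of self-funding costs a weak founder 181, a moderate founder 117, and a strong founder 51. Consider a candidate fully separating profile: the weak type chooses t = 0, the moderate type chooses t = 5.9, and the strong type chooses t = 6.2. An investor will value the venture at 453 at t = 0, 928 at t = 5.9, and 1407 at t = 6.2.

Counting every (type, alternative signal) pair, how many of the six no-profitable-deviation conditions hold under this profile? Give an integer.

4

Moderate (own payoff 928 − 117×5.9 = 237.7): to t=0 gives 453 → profitable ✗; to t=6.2 gives 1407 − 117×6.2 = 681.6 → profitable ✗.
Weak (own payoff 453): to t=5.9 gives 928 − 181×5.9 = -139.9 → no gain ✓; to t=6.2 gives 1407 − 181×6.2 = 284.8 → no gain ✓.
Strong (own payoff 1407 − 51×6.2 = 1090.8): to t=0 gives 453 → no gain ✓; to t=5.9 gives 928 − 51×5.9 = 627.1 → no gain ✓.
4 of the 6 constraints hold; not an equilibrium.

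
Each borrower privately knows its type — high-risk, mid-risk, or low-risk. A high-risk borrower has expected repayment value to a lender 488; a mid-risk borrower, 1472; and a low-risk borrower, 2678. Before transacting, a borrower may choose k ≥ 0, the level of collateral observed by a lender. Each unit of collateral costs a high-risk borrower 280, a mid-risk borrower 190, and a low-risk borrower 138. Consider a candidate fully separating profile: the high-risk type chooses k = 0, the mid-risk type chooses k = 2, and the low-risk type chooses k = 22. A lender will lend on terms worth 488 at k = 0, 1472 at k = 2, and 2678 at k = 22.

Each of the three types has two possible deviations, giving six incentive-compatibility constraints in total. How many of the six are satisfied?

High-risk (own payoff 488): to k=2 gives 1472 − 280×2 = 912 → profitable ✗; to k=22 gives 2678 − 280×22 = -3482 → no gain ✓.
Mid-risk (own payoff 1472 − 190×2 = 1092): to k=0 gives 488 → no gain ✓; to k=22 gives 2678 − 190×22 = -1502 → no gain ✓.
Low-risk (own payoff 2678 − 138×22 = -358): to k=0 gives 488 → profitable ✗; to k=2 gives 1472 − 138×2 = 1196 → profitable ✗.
3 of the 6 constraints hold; not an equilibrium.

3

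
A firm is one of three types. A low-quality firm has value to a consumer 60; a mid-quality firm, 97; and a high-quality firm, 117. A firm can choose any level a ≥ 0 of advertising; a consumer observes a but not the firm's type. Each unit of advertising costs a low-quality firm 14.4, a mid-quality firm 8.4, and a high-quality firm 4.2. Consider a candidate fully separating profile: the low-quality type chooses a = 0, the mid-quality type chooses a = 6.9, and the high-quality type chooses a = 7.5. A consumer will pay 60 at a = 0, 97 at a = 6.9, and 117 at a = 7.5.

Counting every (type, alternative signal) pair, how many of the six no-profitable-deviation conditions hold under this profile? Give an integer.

4

Low-quality (own payoff 60): to a=6.9 gives 97 − 14.4×6.9 = -2.36 → no gain ✓; to a=7.5 gives 117 − 14.4×7.5 = 9 → no gain ✓.
Mid-quality (own payoff 97 − 8.4×6.9 = 39.04): to a=0 gives 60 → profitable ✗; to a=7.5 gives 117 − 8.4×7.5 = 54 → profitable ✗.
High-quality (own payoff 117 − 4.2×7.5 = 85.5): to a=0 gives 60 → no gain ✓; to a=6.9 gives 97 − 4.2×6.9 = 68.02 → no gain ✓.
4 of the 6 constraints hold; not an equilibrium.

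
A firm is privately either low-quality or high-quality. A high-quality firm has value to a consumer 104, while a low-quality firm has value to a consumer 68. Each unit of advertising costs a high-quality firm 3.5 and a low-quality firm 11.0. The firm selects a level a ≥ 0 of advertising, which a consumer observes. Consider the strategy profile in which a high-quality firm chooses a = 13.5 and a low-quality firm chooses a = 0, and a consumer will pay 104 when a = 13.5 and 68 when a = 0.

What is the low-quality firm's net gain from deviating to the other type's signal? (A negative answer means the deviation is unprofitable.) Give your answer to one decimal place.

Playing a = 0 the low-quality firm receives 68.
Deviating to a = 13.5 brings payment 104 at cost 11.0 × 13.5 = 148.5, netting -44.5.
Gain from deviating: -44.5 − 68 = -112.5.
The gain is negative, so the low-quality type's incentive-compatibility constraint is satisfied.

-112.5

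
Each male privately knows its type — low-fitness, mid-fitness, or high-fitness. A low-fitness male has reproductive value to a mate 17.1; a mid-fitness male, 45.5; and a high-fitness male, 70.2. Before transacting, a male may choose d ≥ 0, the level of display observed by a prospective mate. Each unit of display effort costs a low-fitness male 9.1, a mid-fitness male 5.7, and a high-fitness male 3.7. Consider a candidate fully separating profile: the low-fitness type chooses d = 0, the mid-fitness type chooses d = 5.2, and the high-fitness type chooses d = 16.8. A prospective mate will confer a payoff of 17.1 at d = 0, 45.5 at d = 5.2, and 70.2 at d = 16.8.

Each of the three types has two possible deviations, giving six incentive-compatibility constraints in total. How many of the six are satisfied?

3

Mid-fitness (own payoff 45.5 − 5.7×5.2 = 15.86): to d=0 gives 17.1 → profitable ✗; to d=16.8 gives 70.2 − 5.7×16.8 = -25.56 → no gain ✓.
Low-fitness (own payoff 17.1): to d=5.2 gives 45.5 − 9.1×5.2 = -1.82 → no gain ✓; to d=16.8 gives 70.2 − 9.1×16.8 = -82.68 → no gain ✓.
High-fitness (own payoff 70.2 − 3.7×16.8 = 8.04): to d=0 gives 17.1 → profitable ✗; to d=5.2 gives 45.5 − 3.7×5.2 = 26.26 → profitable ✗.
3 of the 6 constraints hold; not an equilibrium.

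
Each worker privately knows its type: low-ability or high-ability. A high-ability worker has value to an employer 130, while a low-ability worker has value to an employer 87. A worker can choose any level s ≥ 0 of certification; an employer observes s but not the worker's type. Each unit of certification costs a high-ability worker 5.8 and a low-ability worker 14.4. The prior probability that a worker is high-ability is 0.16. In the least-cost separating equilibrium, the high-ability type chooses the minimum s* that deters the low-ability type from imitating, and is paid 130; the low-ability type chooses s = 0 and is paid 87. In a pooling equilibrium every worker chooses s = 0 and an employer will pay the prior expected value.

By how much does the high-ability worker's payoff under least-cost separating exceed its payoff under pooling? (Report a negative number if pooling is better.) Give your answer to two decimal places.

Least-cost separating signal: s* solves 87 = 130 − 14.4·s*, so s* = (130 − 87)/14.4 ≈ 2.9861.
High-ability type's separating payoff: 130 − 5.8 × s* = 130 − 5.8 × (130 − 87)/14.4 = 130 − 249.4/14.4 ≈ 112.6806.
Pooling payoff: 0.16 × 130 + 0.84 × 87 = 93.88.
Difference: 112.6806 − 93.88 = 18.8006, i.e. 18.80 to two decimal places.
The high-ability type prefers to separate.

18.80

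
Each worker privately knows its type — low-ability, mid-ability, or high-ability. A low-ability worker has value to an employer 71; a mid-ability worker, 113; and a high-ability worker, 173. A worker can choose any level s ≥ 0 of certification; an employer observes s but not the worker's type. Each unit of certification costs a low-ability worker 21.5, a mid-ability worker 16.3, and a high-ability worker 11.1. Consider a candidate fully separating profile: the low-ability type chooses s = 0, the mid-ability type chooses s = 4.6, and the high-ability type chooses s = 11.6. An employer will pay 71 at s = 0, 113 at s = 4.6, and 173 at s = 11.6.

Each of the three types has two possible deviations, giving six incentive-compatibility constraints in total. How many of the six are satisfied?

High-ability (own payoff 173 − 11.1×11.6 = 44.24): to s=0 gives 71 → profitable ✗; to s=4.6 gives 113 − 11.1×4.6 = 61.94 → profitable ✗.
Mid-ability (own payoff 113 − 16.3×4.6 = 38.02): to s=0 gives 71 → profitable ✗; to s=11.6 gives 173 − 16.3×11.6 = -16.08 → no gain ✓.
Low-ability (own payoff 71): to s=4.6 gives 113 − 21.5×4.6 = 14.1 → no gain ✓; to s=11.6 gives 173 − 21.5×11.6 = -76.4 → no gain ✓.
3 of the 6 constraints hold; not an equilibrium.

3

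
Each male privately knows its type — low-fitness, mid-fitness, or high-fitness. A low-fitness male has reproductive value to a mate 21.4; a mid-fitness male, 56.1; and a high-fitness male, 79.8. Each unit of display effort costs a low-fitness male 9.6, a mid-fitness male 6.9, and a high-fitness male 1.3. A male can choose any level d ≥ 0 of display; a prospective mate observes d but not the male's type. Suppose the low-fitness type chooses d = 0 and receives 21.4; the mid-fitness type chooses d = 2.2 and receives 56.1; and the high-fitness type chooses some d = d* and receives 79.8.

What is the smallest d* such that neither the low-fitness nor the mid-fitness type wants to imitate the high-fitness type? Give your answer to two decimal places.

6.08

Low-fitness type (on-path payoff 21.4) won't mimic when 21.4 ≥ 79.8 − 9.6·d*, i.e. d* ≥ 6.08.
Mid-fitness type (on-path payoff 56.1 − 6.9×2.2 = 40.92) won't mimic when 40.92 ≥ 79.8 − 6.9·d*, i.e. d* ≥ 5.63.
Both must hold, so d* = max(6.08, 5.63) = 6.08. The low-fitness type's constraint binds.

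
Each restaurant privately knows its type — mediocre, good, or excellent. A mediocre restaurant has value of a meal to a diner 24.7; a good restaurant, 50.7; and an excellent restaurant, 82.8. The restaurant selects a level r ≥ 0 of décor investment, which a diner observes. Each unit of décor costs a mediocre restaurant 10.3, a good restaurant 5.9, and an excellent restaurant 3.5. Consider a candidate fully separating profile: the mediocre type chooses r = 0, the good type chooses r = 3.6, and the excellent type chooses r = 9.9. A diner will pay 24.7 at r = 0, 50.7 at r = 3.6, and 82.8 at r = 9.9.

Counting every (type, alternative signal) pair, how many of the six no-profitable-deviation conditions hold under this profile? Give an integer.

6

Mediocre (own payoff 24.7): to r=3.6 gives 50.7 − 10.3×3.6 = 13.62 → no gain ✓; to r=9.9 gives 82.8 − 10.3×9.9 = -19.17 → no gain ✓.
Good (own payoff 50.7 − 5.9×3.6 = 29.46): to r=0 gives 24.7 → no gain ✓; to r=9.9 gives 82.8 − 5.9×9.9 = 24.39 → no gain ✓.
Excellent (own payoff 82.8 − 3.5×9.9 = 48.15): to r=0 gives 24.7 → no gain ✓; to r=3.6 gives 50.7 − 3.5×3.6 = 38.1 → no gain ✓.
6 of the 6 constraints hold; this profile is a separating equilibrium.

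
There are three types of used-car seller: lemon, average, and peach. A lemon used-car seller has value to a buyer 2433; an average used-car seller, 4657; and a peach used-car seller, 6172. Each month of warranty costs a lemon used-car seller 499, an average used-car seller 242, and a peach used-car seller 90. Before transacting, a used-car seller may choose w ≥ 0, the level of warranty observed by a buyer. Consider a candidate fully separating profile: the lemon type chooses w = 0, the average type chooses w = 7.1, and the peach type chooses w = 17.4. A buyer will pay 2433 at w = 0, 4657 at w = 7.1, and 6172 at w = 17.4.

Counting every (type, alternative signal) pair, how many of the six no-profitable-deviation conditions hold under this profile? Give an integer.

6

Peach (own payoff 6172 − 90×17.4 = 4606): to w=0 gives 2433 → no gain ✓; to w=7.1 gives 4657 − 90×7.1 = 4018 → no gain ✓.
Average (own payoff 4657 − 242×7.1 = 2938.8): to w=0 gives 2433 → no gain ✓; to w=17.4 gives 6172 − 242×17.4 = 1961.2 → no gain ✓.
Lemon (own payoff 2433): to w=7.1 gives 4657 − 499×7.1 = 1114.1 → no gain ✓; to w=17.4 gives 6172 − 499×17.4 = -2510.6 → no gain ✓.
6 of the 6 constraints hold; this profile is a separating equilibrium.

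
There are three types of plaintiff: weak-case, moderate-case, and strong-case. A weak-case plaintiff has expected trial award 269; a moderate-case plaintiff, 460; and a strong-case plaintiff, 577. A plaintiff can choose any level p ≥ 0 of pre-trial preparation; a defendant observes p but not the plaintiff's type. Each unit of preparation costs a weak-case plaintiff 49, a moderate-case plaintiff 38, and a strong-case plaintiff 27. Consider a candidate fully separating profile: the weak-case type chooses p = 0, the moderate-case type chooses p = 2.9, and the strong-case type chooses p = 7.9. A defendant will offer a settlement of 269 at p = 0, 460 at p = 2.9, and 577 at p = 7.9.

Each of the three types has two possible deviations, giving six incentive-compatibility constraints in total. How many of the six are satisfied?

4

Strong-case (own payoff 577 − 27×7.9 = 363.7): to p=0 gives 269 → no gain ✓; to p=2.9 gives 460 − 27×2.9 = 381.7 → profitable ✗.
Moderate-case (own payoff 460 − 38×2.9 = 349.8): to p=0 gives 269 → no gain ✓; to p=7.9 gives 577 − 38×7.9 = 276.8 → no gain ✓.
Weak-case (own payoff 269): to p=2.9 gives 460 − 49×2.9 = 317.9 → profitable ✗; to p=7.9 gives 577 − 49×7.9 = 189.9 → no gain ✓.
4 of the 6 constraints hold; not an equilibrium.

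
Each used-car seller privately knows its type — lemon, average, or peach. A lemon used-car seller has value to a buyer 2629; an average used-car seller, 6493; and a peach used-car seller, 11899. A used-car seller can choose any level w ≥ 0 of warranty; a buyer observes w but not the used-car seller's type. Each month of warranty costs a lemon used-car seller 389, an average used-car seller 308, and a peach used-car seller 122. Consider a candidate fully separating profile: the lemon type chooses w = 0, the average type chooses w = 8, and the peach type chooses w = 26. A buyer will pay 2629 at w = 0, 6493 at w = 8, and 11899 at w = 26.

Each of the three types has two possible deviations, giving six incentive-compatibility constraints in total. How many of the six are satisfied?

5

Peach (own payoff 11899 − 122×26 = 8727): to w=0 gives 2629 → no gain ✓; to w=8 gives 6493 − 122×8 = 5517 → no gain ✓.
Average (own payoff 6493 − 308×8 = 4029): to w=0 gives 2629 → no gain ✓; to w=26 gives 11899 − 308×26 = 3891 → no gain ✓.
Lemon (own payoff 2629): to w=8 gives 6493 − 389×8 = 3381 → profitable ✗; to w=26 gives 11899 − 389×26 = 1785 → no gain ✓.
5 of the 6 constraints hold; not an equilibrium.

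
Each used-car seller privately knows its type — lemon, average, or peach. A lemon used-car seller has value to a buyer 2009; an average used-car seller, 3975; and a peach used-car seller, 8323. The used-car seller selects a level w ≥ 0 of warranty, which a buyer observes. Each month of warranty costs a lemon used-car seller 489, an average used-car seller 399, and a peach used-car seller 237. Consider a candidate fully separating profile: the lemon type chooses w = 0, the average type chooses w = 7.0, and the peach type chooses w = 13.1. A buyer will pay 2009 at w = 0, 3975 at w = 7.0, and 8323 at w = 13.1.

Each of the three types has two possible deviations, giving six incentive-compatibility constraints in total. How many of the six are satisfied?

4

Peach (own payoff 8323 − 237×13.1 = 5218.3): to w=0 gives 2009 → no gain ✓; to w=7.0 gives 3975 − 237×7.0 = 2316 → no gain ✓.
Average (own payoff 3975 − 399×7.0 = 1182): to w=0 gives 2009 → profitable ✗; to w=13.1 gives 8323 − 399×13.1 = 3096.1 → profitable ✗.
Lemon (own payoff 2009): to w=7.0 gives 3975 − 489×7.0 = 552 → no gain ✓; to w=13.1 gives 8323 − 489×13.1 = 1917.1 → no gain ✓.
4 of the 6 constraints hold; not an equilibrium.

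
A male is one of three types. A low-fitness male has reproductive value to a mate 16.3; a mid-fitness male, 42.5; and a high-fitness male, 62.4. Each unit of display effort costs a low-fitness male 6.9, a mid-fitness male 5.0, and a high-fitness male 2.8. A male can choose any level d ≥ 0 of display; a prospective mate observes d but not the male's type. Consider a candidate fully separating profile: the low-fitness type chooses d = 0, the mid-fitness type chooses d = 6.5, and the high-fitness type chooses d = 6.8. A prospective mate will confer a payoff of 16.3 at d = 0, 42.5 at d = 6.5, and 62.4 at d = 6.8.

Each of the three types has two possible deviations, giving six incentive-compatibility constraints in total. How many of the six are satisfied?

4

High-fitness (own payoff 62.4 − 2.8×6.8 = 43.36): to d=0 gives 16.3 → no gain ✓; to d=6.5 gives 42.5 − 2.8×6.5 = 24.3 → no gain ✓.
Low-fitness (own payoff 16.3): to d=6.5 gives 42.5 − 6.9×6.5 = -2.35 → no gain ✓; to d=6.8 gives 62.4 − 6.9×6.8 = 15.48 → no gain ✓.
Mid-fitness (own payoff 42.5 − 5.0×6.5 = 10): to d=0 gives 16.3 → profitable ✗; to d=6.8 gives 62.4 − 5.0×6.8 = 28.4 → profitable ✗.
4 of the 6 constraints hold; not an equilibrium.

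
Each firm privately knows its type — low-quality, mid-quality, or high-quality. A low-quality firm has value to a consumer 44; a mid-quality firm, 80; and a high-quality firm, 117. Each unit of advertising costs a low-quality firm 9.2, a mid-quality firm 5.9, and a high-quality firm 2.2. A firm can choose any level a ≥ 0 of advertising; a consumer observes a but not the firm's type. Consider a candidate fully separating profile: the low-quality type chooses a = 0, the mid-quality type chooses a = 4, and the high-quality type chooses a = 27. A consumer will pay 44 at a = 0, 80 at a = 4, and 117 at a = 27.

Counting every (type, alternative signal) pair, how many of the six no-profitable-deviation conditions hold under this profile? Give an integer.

Low-quality (own payoff 44): to a=4 gives 80 − 9.2×4 = 43.2 → no gain ✓; to a=27 gives 117 − 9.2×27 = -131.4 → no gain ✓.
High-quality (own payoff 117 − 2.2×27 = 57.6): to a=0 gives 44 → no gain ✓; to a=4 gives 80 − 2.2×4 = 71.2 → profitable ✗.
Mid-quality (own payoff 80 − 5.9×4 = 56.4): to a=0 gives 44 → no gain ✓; to a=27 gives 117 − 5.9×27 = -42.3 → no gain ✓.
5 of the 6 constraints hold; not an equilibrium.

5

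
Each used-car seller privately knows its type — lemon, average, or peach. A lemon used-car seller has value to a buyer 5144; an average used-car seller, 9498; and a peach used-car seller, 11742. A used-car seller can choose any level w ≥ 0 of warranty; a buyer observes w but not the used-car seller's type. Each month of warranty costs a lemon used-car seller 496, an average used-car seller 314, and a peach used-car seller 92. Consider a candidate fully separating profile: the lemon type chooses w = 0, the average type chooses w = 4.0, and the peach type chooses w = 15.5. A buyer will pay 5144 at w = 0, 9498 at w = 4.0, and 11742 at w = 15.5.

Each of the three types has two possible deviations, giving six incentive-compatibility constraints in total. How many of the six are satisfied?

Lemon (own payoff 5144): to w=4.0 gives 9498 − 496×4.0 = 7514 → profitable ✗; to w=15.5 gives 11742 − 496×15.5 = 4054 → no gain ✓.
Average (own payoff 9498 − 314×4.0 = 8242): to w=0 gives 5144 → no gain ✓; to w=15.5 gives 11742 − 314×15.5 = 6875 → no gain ✓.
Peach (own payoff 11742 − 92×15.5 = 10316): to w=0 gives 5144 → no gain ✓; to w=4.0 gives 9498 − 92×4.0 = 9130 → no gain ✓.
5 of the 6 constraints hold; not an equilibrium.

5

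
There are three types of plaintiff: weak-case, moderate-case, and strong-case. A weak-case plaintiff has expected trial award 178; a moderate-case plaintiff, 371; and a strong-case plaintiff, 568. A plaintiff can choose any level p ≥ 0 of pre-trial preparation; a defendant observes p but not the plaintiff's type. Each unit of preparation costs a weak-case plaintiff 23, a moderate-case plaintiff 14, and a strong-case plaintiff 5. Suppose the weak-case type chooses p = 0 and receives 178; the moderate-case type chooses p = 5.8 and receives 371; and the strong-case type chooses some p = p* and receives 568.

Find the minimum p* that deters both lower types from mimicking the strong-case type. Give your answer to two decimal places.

Weak-case type (on-path payoff 178) won't mimic when 178 ≥ 568 − 23·p*, i.e. p* ≥ 16.96.
Moderate-case type (on-path payoff 371 − 14×5.8 = 289.8) won't mimic when 289.8 ≥ 568 − 14·p*, i.e. p* ≥ 19.87.
Both must hold, so p* = max(16.96, 19.87) = 19.87. The moderate-case type's constraint binds.

19.87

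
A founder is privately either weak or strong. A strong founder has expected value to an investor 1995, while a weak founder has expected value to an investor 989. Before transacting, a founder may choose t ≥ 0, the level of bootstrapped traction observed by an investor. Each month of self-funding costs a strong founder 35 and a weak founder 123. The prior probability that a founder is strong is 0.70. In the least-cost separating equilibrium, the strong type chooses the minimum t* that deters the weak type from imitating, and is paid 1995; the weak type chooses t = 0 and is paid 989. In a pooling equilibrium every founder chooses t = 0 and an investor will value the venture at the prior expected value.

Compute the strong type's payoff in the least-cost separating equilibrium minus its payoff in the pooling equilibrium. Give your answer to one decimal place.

Least-cost separating signal: t* solves 989 = 1995 − 123·t*, so t* = (1995 − 989)/123 ≈ 8.1789.
Strong type's separating payoff: 1995 − 35 × t* = 1995 − 35 × (1995 − 989)/123 = 1995 − 35210/123 ≈ 1708.740.
Pooling payoff: 0.70 × 1995 + 0.30 × 989 = 1693.2.
Difference: 1708.740 − 1693.2 = 15.54, i.e. 15.5 to one decimal place.
The strong type prefers to separate.

15.5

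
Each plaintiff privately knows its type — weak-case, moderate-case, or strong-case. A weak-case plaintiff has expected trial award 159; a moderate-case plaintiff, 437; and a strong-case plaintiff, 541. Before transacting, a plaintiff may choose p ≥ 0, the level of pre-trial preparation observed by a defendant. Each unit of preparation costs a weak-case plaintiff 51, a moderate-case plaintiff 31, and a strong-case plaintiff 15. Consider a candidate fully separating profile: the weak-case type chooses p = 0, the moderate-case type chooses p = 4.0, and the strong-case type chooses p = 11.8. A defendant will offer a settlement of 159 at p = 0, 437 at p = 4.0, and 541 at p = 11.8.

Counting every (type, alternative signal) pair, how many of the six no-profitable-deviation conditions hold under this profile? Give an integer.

4

Weak-case (own payoff 159): to p=4.0 gives 437 − 51×4.0 = 233 → profitable ✗; to p=11.8 gives 541 − 51×11.8 = -60.8 → no gain ✓.
Moderate-case (own payoff 437 − 31×4.0 = 313): to p=0 gives 159 → no gain ✓; to p=11.8 gives 541 − 31×11.8 = 175.2 → no gain ✓.
Strong-case (own payoff 541 − 15×11.8 = 364): to p=0 gives 159 → no gain ✓; to p=4.0 gives 437 − 15×4.0 = 377 → profitable ✗.
4 of the 6 constraints hold; not an equilibrium.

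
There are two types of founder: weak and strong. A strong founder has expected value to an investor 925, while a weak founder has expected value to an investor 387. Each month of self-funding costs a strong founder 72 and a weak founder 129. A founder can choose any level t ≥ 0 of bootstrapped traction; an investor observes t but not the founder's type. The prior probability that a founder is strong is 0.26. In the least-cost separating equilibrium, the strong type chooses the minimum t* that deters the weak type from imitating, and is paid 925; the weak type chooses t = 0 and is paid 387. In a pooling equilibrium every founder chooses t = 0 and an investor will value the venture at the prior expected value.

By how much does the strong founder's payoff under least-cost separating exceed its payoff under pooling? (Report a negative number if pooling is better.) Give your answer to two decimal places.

Least-cost separating signal: t* solves 387 = 925 − 129·t*, so t* = (925 − 387)/129 ≈ 4.1705.
Strong type's separating payoff: 925 − 72 × t* = 925 − 72 × (925 − 387)/129 = 925 − 38736/129 ≈ 624.7209.
Pooling payoff: 0.26 × 925 + 0.74 × 387 = 526.88.
Difference: 624.7209 − 526.88 = 97.8409, i.e. 97.84 to two decimal places.
The strong type prefers to separate.

97.84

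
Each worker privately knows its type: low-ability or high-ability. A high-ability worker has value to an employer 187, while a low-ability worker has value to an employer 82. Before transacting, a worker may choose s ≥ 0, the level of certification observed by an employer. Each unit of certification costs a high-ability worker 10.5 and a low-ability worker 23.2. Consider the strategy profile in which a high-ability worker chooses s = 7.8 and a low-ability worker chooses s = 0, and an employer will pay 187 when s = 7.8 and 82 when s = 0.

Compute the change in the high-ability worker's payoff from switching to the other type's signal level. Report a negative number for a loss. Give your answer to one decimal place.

Playing s = 7.8 the high-ability worker receives 187 − 10.5 × 7.8 = 105.1.
Deviating to s = 0 yields 82 instead.
Gain from deviating: 82 − 105.1 = -23.1.
The gain is negative, so the high-ability type's incentive-compatibility constraint is satisfied.

-23.1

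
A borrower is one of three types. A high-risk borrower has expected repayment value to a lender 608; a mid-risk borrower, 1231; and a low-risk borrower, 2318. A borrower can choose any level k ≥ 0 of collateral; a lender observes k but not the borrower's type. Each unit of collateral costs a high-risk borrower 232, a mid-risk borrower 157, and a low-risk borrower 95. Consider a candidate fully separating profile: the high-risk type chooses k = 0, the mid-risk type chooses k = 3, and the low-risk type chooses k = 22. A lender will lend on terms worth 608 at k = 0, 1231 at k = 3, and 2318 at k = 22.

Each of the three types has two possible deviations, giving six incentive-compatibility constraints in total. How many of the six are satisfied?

High-risk (own payoff 608): to k=3 gives 1231 − 232×3 = 535 → no gain ✓; to k=22 gives 2318 − 232×22 = -2786 → no gain ✓.
Low-risk (own payoff 2318 − 95×22 = 228): to k=0 gives 608 → profitable ✗; to k=3 gives 1231 − 95×3 = 946 → profitable ✗.
Mid-risk (own payoff 1231 − 157×3 = 760): to k=0 gives 608 → no gain ✓; to k=22 gives 2318 − 157×22 = -1136 → no gain ✓.
4 of the 6 constraints hold; not an equilibrium.

4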